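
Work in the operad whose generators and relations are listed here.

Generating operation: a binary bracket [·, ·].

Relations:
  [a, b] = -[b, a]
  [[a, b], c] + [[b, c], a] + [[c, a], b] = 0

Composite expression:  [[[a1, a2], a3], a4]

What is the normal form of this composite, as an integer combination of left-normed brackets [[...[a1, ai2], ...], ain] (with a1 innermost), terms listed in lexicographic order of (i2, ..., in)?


In the tensor algebra, words opening a1 carry the a1-anchored form.
Composite bracket: [[[a1, a2], a3], a4]
Applying ab - ba throughout gives 8 signed words (2^3 = 8).
Collect the words opening with a1:
  a1a2a3a4 (sign +1) contributes +[[[a1, a2], a3], a4]

[[[a1, a2], a3], a4]


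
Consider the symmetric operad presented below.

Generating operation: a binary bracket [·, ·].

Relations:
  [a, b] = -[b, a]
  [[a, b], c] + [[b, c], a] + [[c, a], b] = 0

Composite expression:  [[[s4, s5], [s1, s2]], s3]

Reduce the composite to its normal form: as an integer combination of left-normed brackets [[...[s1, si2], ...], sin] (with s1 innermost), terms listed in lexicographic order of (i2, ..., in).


-[[[[s1, s2], s4], s5], s3] + [[[[s1, s2], s5], s4], s3]

Antisymmetry and Jacobi reduce to s1-anchored left-normed brackets.
Composite bracket: [[[s4, s5], [s1, s2]], s3]
The bracket unfolds into 16 signed words via [a, b] = ab - ba (2^4 = 16).
Keep just the words that open with s1:
  sign of s1s2s4s5s3 is -1, so it contributes -[[[[s1, s2], s4], s5], s3]
  sign of s1s2s5s4s3 is +1, so it contributes +[[[[s1, s2], s5], s4], s3]


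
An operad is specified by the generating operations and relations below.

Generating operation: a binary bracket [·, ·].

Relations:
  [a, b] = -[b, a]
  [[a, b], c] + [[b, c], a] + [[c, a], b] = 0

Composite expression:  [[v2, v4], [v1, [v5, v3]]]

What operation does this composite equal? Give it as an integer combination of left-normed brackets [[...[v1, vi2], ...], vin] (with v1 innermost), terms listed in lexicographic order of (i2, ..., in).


[[[[v1, v3], v5], v2], v4] - [[[[v1, v3], v5], v4], v2] - [[[[v1, v5], v3], v2], v4] + [[[[v1, v5], v3], v4], v2]

In the tensor algebra, words opening v1 carry the v1-anchored form.
Composite bracket: [[v2, v4], [v1, [v5, v3]]]
Applying ab - ba throughout gives 16 signed words (2^4 = 16).
The v1-initial words carry the normal form:
  the word v1v3v5v2v4 carries sign +1 and contributes +[[[[v1, v3], v5], v2], v4]
  the word v1v3v5v4v2 carries sign -1 and contributes -[[[[v1, v3], v5], v4], v2]
  the word v1v5v3v2v4 carries sign -1 and contributes -[[[[v1, v5], v3], v2], v4]
  the word v1v5v3v4v2 carries sign +1 and contributes +[[[[v1, v5], v3], v4], v2]


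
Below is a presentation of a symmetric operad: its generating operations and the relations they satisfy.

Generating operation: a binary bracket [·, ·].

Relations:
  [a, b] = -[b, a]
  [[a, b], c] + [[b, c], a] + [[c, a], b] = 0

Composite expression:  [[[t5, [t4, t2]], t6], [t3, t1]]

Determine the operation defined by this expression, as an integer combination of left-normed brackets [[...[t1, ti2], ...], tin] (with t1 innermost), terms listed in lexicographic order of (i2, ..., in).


[[[[[t1, t3], t2], t4], t5], t6] - [[[[[t1, t3], t4], t2], t5], t6] - [[[[[t1, t3], t5], t2], t4], t6] + [[[[[t1, t3], t5], t4], t2], t6] - [[[[[t1, t3], t6], t2], t4], t5] + [[[[[t1, t3], t6], t4], t2], t5] + [[[[[t1, t3], t6], t5], t2], t4] - [[[[[t1, t3], t6], t5], t4], t2]


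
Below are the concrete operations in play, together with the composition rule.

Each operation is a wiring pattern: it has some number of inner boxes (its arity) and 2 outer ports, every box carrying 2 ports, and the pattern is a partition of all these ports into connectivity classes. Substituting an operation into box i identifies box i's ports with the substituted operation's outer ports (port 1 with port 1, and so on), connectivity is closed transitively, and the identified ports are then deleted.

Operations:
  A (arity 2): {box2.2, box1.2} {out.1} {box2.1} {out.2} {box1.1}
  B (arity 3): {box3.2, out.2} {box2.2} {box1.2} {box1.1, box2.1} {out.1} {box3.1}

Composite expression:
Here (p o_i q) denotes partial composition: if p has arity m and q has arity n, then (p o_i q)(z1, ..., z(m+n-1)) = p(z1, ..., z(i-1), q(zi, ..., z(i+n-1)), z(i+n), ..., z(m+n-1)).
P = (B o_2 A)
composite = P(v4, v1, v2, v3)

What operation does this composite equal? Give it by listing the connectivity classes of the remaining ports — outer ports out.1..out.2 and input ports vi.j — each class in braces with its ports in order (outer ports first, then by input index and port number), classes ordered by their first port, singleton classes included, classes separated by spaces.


After gluing at B, chains via deleted ports link the v-ports.
through A, on inputs (v1, v2): {out.1} {out.2} {v1.1} {v1.2, v2.2} {v2.1} (out.j = stage outer ports)
through B, on inputs (v4, v1, v2, v3): {out.1} {out.2, v3.2} {v1.1} {v1.2, v2.2} {v2.1} {v3.1} {v4.1} {v4.2} (out.j = stage outer ports)

{out.1} {out.2, v3.2} {v1.1} {v1.2, v2.2} {v2.1} {v3.1} {v4.1} {v4.2}


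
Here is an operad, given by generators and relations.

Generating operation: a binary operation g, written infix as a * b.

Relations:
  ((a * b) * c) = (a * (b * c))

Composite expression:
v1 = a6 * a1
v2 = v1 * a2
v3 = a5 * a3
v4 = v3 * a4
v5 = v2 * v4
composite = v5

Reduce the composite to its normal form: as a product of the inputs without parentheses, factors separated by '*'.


a6 * a1 * a2 * a5 * a3 * a4

Every regrouping of g is equal, so read the a-inputs in written order.
(a6 * a1) linearizes to a6 * a1
((a6 * a1) * a2) linearizes to a6 * a1 * a2
(a5 * a3) linearizes to a5 * a3
((a5 * a3) * a4) linearizes to a5 * a3 * a4
(((a6 * a1) * a2) * ((a5 * a3) * a4)) linearizes to a6 * a1 * a2 * a5 * a3 * a4


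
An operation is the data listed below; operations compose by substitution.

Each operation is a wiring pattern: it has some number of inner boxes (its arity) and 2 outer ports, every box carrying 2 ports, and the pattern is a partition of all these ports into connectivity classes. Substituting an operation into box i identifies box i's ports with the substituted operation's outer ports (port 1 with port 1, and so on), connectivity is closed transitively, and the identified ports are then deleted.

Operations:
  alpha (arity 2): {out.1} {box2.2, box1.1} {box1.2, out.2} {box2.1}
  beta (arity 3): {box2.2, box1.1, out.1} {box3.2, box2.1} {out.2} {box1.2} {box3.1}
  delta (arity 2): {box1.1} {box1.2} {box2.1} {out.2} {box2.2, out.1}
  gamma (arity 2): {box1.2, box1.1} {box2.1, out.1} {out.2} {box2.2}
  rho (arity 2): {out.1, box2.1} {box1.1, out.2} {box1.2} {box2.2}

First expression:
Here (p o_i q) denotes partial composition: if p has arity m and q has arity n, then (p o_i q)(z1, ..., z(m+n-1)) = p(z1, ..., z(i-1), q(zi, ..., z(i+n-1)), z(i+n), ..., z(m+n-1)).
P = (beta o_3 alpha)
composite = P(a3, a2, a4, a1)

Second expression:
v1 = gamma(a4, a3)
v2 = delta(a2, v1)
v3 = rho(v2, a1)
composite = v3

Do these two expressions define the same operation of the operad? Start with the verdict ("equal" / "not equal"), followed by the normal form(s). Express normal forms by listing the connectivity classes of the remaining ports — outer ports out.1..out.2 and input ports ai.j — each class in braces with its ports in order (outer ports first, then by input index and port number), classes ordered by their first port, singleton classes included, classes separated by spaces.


not equal: they reduce to {out.1, a2.2, a3.1} {out.2} {a1.1} {a1.2, a4.1} {a2.1, a4.2} {a3.2} and {out.1, a1.1} {out.2} {a1.2} {a2.1} {a2.2} {a3.1} {a3.2} {a4.1, a4.2}

In normal form, the first expression is {out.1, a2.2, a3.1} {out.2} {a1.1} {a1.2, a4.1} {a2.1, a4.2} {a3.2}
In normal form, the second expression is {out.1, a1.1} {out.2} {a1.2} {a2.1} {a2.2} {a3.1} {a3.2} {a4.1, a4.2}
Distinct normal forms: not equal.


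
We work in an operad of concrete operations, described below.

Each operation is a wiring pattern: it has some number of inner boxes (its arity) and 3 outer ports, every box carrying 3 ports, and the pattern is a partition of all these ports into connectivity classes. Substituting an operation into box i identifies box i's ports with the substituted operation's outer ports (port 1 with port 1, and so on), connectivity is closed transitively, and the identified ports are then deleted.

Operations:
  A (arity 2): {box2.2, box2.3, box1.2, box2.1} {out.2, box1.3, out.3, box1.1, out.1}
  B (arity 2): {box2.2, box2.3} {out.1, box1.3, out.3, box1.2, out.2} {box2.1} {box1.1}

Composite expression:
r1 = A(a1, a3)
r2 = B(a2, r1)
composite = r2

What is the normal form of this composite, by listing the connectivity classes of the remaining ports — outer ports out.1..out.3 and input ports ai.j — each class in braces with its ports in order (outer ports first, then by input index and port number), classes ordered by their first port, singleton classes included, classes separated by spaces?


{out.1, out.2, out.3, a2.2, a2.3} {a1.1, a1.3} {a1.2, a3.1, a3.2, a3.3} {a2.1}

Reachability decides: close wires over B-identified ports.
composing A on (a1, a3), with out.j its own outer ports: {out.1, out.2, out.3, a1.1, a1.3} {a1.2, a3.1, a3.2, a3.3}
composing B on (a2, a1, a3), with out.j its own outer ports: {out.1, out.2, out.3, a2.2, a2.3} {a1.1, a1.3} {a1.2, a3.1, a3.2, a3.3} {a2.1}


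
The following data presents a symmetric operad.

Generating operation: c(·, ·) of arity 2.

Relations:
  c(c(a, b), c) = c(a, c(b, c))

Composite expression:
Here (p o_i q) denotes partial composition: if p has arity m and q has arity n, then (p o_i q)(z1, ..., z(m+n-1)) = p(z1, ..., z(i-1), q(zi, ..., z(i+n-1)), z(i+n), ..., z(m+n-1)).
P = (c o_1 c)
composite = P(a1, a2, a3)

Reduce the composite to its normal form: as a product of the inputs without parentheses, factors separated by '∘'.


a1 ∘ a2 ∘ a3

Key point: c is associative — brackets drop, the a-order remains.
c(a1, a2) unparenthesizes to a1 ∘ a2
c(c(a1, a2), a3) unparenthesizes to a1 ∘ a2 ∘ a3


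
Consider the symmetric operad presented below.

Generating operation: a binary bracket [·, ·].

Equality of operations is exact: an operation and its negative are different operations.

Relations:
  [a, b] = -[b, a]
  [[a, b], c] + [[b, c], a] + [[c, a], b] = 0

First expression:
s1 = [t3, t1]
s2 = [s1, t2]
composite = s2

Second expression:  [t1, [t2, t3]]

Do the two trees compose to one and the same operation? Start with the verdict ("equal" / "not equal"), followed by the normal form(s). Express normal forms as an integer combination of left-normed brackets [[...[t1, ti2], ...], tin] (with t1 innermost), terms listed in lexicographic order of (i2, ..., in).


not equal — first -[[t1, t3], t2], second [[t1, t2], t3] - [[t1, t3], t2]

Normal form of the first expression: -[[t1, t3], t2]
Normal form of the second expression: [[t1, t2], t3] - [[t1, t3], t2]
No match — not equal.


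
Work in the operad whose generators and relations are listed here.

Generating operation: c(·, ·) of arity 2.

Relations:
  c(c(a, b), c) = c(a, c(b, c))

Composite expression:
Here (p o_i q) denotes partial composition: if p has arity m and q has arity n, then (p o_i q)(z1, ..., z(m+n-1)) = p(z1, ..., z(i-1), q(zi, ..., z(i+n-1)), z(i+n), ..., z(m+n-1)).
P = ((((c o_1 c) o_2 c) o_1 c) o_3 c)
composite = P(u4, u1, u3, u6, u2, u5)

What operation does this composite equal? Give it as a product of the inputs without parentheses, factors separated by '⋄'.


u4 ⋄ u1 ⋄ u3 ⋄ u6 ⋄ u2 ⋄ u5

All parenthesizations of c agree; list the u-inputs left to right.
c(u4, u1) flattens to u4 ⋄ u1
c(u3, u6) flattens to u3 ⋄ u6
c(c(u3, u6), u2) flattens to u3 ⋄ u6 ⋄ u2
c(c(u4, u1), c(c(u3, u6), u2)) flattens to u4 ⋄ u1 ⋄ u3 ⋄ u6 ⋄ u2
c(c(c(u4, u1), c(c(u3, u6), u2)), u5) flattens to u4 ⋄ u1 ⋄ u3 ⋄ u6 ⋄ u2 ⋄ u5


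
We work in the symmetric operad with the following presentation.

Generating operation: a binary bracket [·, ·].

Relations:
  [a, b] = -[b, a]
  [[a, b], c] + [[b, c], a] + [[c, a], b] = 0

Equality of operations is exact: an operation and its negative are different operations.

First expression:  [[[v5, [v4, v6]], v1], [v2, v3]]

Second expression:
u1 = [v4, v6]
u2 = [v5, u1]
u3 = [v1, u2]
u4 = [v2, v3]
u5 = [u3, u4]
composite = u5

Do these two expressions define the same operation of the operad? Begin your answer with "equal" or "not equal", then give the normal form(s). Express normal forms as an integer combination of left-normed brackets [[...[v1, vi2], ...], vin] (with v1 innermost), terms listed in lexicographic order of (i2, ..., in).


not equal; the first gives [[[[[v1, v4], v6], v5], v2], v3] - [[[[[v1, v4], v6], v5], v3], v2] - [[[[[v1, v5], v4], v6], v2], v3] + [[[[[v1, v5], v4], v6], v3], v2] + [[[[[v1, v5], v6], v4], v2], v3] - [[[[[v1, v5], v6], v4], v3], v2] - [[[[[v1, v6], v4], v5], v2], v3] + [[[[[v1, v6], v4], v5], v3], v2] and the second -[[[[[v1, v4], v6], v5], v2], v3] + [[[[[v1, v4], v6], v5], v3], v2] + [[[[[v1, v5], v4], v6], v2], v3] - [[[[[v1, v5], v4], v6], v3], v2] - [[[[[v1, v5], v6], v4], v2], v3] + [[[[[v1, v5], v6], v4], v3], v2] + [[[[[v1, v6], v4], v5], v2], v3] - [[[[[v1, v6], v4], v5], v3], v2]

The first expression, normalized: [[[[[v1, v4], v6], v5], v2], v3] - [[[[[v1, v4], v6], v5], v3], v2] - [[[[[v1, v5], v4], v6], v2], v3] + [[[[[v1, v5], v4], v6], v3], v2] + [[[[[v1, v5], v6], v4], v2], v3] - [[[[[v1, v5], v6], v4], v3], v2] - [[[[[v1, v6], v4], v5], v2], v3] + [[[[[v1, v6], v4], v5], v3], v2]
The second expression, normalized: -[[[[[v1, v4], v6], v5], v2], v3] + [[[[[v1, v4], v6], v5], v3], v2] + [[[[[v1, v5], v4], v6], v2], v3] - [[[[[v1, v5], v4], v6], v3], v2] - [[[[[v1, v5], v6], v4], v2], v3] + [[[[[v1, v5], v6], v4], v3], v2] + [[[[[v1, v6], v4], v5], v2], v3] - [[[[[v1, v6], v4], v5], v3], v2]
Distinct normal forms: not equal.


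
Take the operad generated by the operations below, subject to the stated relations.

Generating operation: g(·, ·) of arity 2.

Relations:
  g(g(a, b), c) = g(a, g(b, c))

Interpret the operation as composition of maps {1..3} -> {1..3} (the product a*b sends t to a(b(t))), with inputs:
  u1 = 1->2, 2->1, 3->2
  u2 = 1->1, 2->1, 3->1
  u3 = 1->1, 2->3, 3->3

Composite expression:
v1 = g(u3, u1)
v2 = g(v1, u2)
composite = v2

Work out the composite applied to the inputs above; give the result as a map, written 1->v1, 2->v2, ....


g(u3, u1) = 1->3, 2->1, 3->3
g(g(u3, u1), u2) = 1->3, 2->3, 3->3

1->3, 2->3, 3->3


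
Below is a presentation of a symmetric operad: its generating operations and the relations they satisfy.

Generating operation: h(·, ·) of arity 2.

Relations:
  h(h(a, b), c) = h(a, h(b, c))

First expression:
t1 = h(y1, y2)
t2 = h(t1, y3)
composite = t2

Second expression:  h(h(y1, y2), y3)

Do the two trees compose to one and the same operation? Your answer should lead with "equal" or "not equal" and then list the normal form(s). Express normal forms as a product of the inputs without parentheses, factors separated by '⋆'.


Reducing the first expression gives y1 ⋆ y2 ⋆ y3
Reducing the second expression gives y1 ⋆ y2 ⋆ y3
One common form — equal.

equal; both compose to y1 ⋆ y2 ⋆ y3


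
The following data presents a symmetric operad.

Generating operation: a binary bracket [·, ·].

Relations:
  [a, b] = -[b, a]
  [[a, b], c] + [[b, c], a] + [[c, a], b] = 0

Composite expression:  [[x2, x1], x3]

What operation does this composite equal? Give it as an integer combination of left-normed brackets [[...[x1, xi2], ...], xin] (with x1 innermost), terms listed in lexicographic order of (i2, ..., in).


-[[x1, x2], x3]

In the tensor algebra, words opening x1 carry the x1-anchored form.
Composite bracket: [[x2, x1], x3]
Expanding via [a, b] = ab - ba: 4 signed words (2^2 = 4).
The x1-initial words carry the normal form:
  x1x2x3 appears with sign -1, giving the term -[[x1, x2], x3]


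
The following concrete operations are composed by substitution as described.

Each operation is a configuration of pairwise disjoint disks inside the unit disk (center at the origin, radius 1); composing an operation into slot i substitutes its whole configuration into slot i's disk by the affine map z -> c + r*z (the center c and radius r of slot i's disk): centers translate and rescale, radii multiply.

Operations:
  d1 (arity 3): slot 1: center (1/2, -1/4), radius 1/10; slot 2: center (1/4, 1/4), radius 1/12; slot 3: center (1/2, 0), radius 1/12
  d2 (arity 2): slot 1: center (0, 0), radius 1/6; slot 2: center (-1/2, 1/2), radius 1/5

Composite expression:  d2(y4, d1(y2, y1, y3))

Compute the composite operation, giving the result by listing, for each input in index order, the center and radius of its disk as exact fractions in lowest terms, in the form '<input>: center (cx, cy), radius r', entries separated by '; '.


y1: center (-9/20, 11/20), radius 1/60; y2: center (-2/5, 9/20), radius 1/50; y3: center (-2/5, 1/2), radius 1/60; y4: center (0, 0), radius 1/6

Each y-disk chains the slot maps above it in d2; radii multiply.
y4 passes through 1 substitution, ending at center (0, 0), radius 1/6
y2 passes through 2 substitutions, ending at center (-2/5, 9/20), radius 1/50
y1 passes through 2 substitutions, ending at center (-9/20, 11/20), radius 1/60
y3 passes through 2 substitutions, ending at center (-2/5, 1/2), radius 1/60


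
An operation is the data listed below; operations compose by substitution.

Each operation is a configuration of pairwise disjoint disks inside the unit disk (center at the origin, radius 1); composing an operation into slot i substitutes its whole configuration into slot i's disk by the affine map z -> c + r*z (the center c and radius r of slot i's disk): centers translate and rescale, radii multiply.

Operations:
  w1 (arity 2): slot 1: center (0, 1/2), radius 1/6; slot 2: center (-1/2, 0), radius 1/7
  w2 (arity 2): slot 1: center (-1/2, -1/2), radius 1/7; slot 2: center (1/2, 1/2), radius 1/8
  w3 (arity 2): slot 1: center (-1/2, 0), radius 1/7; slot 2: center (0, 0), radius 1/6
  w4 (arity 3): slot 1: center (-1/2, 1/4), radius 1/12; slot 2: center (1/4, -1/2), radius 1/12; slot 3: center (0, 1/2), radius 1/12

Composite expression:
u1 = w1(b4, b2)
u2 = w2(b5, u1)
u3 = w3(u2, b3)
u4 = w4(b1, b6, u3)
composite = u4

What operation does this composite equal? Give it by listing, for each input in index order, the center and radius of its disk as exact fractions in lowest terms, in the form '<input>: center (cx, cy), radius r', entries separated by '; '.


Only the slot chain above each b matters under w4; compose those maps.
input b1: applying the 1 nested substitution gives center (-1/2, 1/4), radius 1/12
input b6: applying the 1 nested substitution gives center (1/4, -1/2), radius 1/12
input b5: applying the 3 nested substitutions gives center (-1/21, 83/168), radius 1/588
input b4: applying the 4 nested substitutions gives center (-1/28, 227/448), radius 1/4032
input b2: applying the 4 nested substitutions gives center (-7/192, 85/168), radius 1/4704
input b3: applying the 2 nested substitutions gives center (0, 1/2), radius 1/72

b1: center (-1/2, 1/4), radius 1/12; b2: center (-7/192, 85/168), radius 1/4704; b3: center (0, 1/2), radius 1/72; b4: center (-1/28, 227/448), radius 1/4032; b5: center (-1/21, 83/168), radius 1/588; b6: center (1/4, -1/2), radius 1/12


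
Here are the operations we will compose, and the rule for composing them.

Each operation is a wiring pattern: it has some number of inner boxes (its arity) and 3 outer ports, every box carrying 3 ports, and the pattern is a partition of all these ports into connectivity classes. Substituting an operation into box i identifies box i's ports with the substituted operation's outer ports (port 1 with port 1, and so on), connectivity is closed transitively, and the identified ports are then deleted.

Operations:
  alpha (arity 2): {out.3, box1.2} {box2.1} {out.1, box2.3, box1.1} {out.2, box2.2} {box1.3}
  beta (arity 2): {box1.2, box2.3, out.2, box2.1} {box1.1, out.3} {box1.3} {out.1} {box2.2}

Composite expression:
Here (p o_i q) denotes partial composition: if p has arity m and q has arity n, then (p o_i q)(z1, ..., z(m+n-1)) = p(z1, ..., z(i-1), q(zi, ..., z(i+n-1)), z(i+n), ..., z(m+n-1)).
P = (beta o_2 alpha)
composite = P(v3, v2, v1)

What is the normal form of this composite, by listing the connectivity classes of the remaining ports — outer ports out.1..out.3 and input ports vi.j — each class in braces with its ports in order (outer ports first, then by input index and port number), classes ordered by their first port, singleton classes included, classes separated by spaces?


{out.1} {out.2, v1.3, v2.1, v2.2, v3.2} {out.3, v3.1} {v1.1} {v1.2} {v2.3} {v3.3}


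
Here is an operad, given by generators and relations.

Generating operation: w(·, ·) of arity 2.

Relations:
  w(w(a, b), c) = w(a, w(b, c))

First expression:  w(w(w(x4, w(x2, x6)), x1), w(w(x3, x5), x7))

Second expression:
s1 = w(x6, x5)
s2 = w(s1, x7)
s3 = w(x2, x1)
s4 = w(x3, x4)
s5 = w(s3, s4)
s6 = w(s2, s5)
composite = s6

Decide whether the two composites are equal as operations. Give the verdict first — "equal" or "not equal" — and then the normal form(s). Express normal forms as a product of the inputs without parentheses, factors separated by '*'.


Normal form of the first expression: x4 * x2 * x6 * x1 * x3 * x5 * x7
Normal form of the second expression: x6 * x5 * x7 * x2 * x1 * x3 * x4
They disagree, so not equal.

not equal; the first gives x4 * x2 * x6 * x1 * x3 * x5 * x7 and the second x6 * x5 * x7 * x2 * x1 * x3 * x4


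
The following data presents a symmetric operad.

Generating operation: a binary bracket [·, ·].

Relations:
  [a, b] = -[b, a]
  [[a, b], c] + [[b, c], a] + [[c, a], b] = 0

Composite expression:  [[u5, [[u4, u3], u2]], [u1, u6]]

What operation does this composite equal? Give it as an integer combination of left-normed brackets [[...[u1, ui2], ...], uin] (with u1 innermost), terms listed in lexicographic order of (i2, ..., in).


[[[[[u1, u6], u2], u3], u4], u5] - [[[[[u1, u6], u2], u4], u3], u5] - [[[[[u1, u6], u3], u4], u2], u5] + [[[[[u1, u6], u4], u3], u2], u5] - [[[[[u1, u6], u5], u2], u3], u4] + [[[[[u1, u6], u5], u2], u4], u3] + [[[[[u1, u6], u5], u3], u4], u2] - [[[[[u1, u6], u5], u4], u3], u2]

Left-normed coefficients sit on the u1-initial expansion words.
Composite bracket: [[u5, [[u4, u3], u2]], [u1, u6]]
Under [a, b] = ab - ba we get 32 signed associative words (2^5 = 32).
The u1-initial words carry the normal form:
  sign of u1u6u2u3u4u5 is +1, so it contributes +[[[[[u1, u6], u2], u3], u4], u5]
  sign of u1u6u2u4u3u5 is -1, so it contributes -[[[[[u1, u6], u2], u4], u3], u5]
  sign of u1u6u3u4u2u5 is -1, so it contributes -[[[[[u1, u6], u3], u4], u2], u5]
  sign of u1u6u4u3u2u5 is +1, so it contributes +[[[[[u1, u6], u4], u3], u2], u5]
  sign of u1u6u5u2u3u4 is -1, so it contributes -[[[[[u1, u6], u5], u2], u3], u4]
  sign of u1u6u5u2u4u3 is +1, so it contributes +[[[[[u1, u6], u5], u2], u4], u3]
  sign of u1u6u5u3u4u2 is +1, so it contributes +[[[[[u1, u6], u5], u3], u4], u2]
  sign of u1u6u5u4u3u2 is -1, so it contributes -[[[[[u1, u6], u5], u4], u3], u2]


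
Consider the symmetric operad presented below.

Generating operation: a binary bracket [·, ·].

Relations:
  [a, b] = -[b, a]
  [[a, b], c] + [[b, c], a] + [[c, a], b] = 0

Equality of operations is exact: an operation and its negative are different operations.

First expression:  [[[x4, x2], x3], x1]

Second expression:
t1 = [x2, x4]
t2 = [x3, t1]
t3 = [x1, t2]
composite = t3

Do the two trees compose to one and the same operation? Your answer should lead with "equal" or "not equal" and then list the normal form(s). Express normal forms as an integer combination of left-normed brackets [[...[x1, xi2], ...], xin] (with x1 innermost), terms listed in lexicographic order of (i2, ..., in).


not equal — first [[[x1, x2], x4], x3] - [[[x1, x3], x2], x4] + [[[x1, x3], x4], x2] - [[[x1, x4], x2], x3], second -[[[x1, x2], x4], x3] + [[[x1, x3], x2], x4] - [[[x1, x3], x4], x2] + [[[x1, x4], x2], x3]

In normal form, the first expression is [[[x1, x2], x4], x3] - [[[x1, x3], x2], x4] + [[[x1, x3], x4], x2] - [[[x1, x4], x2], x3]
In normal form, the second expression is -[[[x1, x2], x4], x3] + [[[x1, x3], x2], x4] - [[[x1, x3], x4], x2] + [[[x1, x4], x2], x3]
Different reductions; not equal.


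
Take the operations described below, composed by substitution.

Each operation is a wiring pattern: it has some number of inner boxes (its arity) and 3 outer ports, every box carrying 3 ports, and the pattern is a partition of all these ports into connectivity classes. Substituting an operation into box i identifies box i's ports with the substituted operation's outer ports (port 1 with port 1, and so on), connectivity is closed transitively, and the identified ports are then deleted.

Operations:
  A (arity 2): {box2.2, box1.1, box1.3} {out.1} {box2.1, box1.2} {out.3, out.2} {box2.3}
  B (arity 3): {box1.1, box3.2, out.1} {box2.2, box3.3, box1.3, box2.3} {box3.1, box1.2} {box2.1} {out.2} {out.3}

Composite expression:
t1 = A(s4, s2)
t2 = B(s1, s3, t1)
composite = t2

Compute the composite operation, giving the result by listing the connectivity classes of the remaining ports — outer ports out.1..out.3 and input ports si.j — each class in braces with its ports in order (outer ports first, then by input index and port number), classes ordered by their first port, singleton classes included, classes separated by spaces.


{out.1, s1.1, s1.3, s3.2, s3.3} {out.2} {out.3} {s1.2} {s2.1, s4.2} {s2.2, s4.1, s4.3} {s2.3} {s3.1}


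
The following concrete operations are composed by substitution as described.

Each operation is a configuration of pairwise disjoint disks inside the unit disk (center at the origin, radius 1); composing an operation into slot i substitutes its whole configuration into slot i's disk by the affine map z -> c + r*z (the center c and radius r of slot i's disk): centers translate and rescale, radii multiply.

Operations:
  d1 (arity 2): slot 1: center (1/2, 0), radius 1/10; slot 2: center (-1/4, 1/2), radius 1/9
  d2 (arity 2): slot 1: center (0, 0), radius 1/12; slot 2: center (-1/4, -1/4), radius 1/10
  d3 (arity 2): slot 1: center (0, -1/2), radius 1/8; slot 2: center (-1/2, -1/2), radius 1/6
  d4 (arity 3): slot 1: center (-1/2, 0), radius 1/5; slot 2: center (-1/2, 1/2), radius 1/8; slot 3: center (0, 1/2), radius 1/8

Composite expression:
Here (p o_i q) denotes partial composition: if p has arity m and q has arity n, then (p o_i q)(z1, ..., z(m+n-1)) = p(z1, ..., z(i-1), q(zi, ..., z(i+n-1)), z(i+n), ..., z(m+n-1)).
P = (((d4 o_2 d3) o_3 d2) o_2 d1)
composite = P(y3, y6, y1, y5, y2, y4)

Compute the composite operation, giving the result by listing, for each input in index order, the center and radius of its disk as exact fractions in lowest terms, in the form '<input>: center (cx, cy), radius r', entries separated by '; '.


Nesting under d4 composes maps z -> c + r*z down each y-path.
input y3: applying the 1 nested substitution gives center (-1/2, 0), radius 1/5
input y6: applying the 3 nested substitutions gives center (-63/128, 7/16), radius 1/640
input y1: applying the 3 nested substitutions gives center (-129/256, 57/128), radius 1/576
input y5: applying the 3 nested substitutions gives center (-9/16, 7/16), radius 1/576
input y2: applying the 3 nested substitutions gives center (-109/192, 83/192), radius 1/480
input y4: applying the 1 nested substitution gives center (0, 1/2), radius 1/8

y1: center (-129/256, 57/128), radius 1/576; y2: center (-109/192, 83/192), radius 1/480; y3: center (-1/2, 0), radius 1/5; y4: center (0, 1/2), radius 1/8; y5: center (-9/16, 7/16), radius 1/576; y6: center (-63/128, 7/16), radius 1/640


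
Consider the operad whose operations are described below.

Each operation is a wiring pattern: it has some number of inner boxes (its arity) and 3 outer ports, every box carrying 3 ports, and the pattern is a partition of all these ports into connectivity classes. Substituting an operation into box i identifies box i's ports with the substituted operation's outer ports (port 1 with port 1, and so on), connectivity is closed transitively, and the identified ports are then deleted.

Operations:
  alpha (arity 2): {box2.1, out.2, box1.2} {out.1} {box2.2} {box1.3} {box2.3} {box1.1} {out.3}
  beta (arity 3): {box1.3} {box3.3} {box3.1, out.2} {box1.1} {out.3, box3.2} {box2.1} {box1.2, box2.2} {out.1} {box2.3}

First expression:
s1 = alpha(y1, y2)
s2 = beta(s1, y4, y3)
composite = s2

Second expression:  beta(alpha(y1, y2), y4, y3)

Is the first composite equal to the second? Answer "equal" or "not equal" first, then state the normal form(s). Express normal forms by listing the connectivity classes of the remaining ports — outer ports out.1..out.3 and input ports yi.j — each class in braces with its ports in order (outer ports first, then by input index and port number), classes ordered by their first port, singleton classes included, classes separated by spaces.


Reducing the first expression gives {out.1} {out.2, y3.1} {out.3, y3.2} {y1.1} {y1.2, y2.1, y4.2} {y1.3} {y2.2} {y2.3} {y3.3} {y4.1} {y4.3}
Reducing the second expression gives {out.1} {out.2, y3.1} {out.3, y3.2} {y1.1} {y1.2, y2.1, y4.2} {y1.3} {y2.2} {y2.3} {y3.3} {y4.1} {y4.3}
Identical normal forms: equal.

equal; both compose to {out.1} {out.2, y3.1} {out.3, y3.2} {y1.1} {y1.2, y2.1, y4.2} {y1.3} {y2.2} {y2.3} {y3.3} {y4.1} {y4.3}


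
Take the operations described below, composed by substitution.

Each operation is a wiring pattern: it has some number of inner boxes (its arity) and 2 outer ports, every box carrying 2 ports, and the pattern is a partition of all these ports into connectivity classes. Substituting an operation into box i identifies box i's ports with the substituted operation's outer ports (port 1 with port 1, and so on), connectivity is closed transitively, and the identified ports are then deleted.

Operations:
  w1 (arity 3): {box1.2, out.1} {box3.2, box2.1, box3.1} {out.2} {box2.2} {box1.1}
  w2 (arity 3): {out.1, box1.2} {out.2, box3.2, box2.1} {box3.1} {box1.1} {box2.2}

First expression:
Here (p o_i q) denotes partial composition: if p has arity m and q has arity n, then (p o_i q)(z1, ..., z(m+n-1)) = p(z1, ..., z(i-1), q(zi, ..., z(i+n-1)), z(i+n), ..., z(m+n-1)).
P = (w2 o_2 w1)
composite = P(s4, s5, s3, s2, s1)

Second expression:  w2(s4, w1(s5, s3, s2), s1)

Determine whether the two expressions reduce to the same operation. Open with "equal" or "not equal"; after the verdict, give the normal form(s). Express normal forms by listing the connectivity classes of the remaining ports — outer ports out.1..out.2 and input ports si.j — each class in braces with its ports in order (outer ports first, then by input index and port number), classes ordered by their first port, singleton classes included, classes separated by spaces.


equal; both compose to {out.1, s4.2} {out.2, s1.2, s5.2} {s1.1} {s2.1, s2.2, s3.1} {s3.2} {s4.1} {s5.1}

The first expression reduces to {out.1, s4.2} {out.2, s1.2, s5.2} {s1.1} {s2.1, s2.2, s3.1} {s3.2} {s4.1} {s5.1}
The second expression reduces to {out.1, s4.2} {out.2, s1.2, s5.2} {s1.1} {s2.1, s2.2, s3.1} {s3.2} {s4.1} {s5.1}
The forms coincide; equal.


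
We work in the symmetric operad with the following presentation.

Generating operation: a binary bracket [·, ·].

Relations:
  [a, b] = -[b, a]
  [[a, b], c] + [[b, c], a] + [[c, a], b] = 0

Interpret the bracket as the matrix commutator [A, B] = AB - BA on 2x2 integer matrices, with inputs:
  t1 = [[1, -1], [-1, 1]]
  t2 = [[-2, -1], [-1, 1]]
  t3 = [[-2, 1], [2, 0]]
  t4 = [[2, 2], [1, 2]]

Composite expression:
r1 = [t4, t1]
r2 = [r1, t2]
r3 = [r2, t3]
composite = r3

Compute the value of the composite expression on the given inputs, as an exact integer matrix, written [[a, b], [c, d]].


[[6, 4], [4, -6]]

[t4, t1] = [[-1, 0], [0, 1]]
[[t4, t1], t2] = [[0, 2], [-2, 0]]
[[[t4, t1], t2], t3] = [[6, 4], [4, -6]]


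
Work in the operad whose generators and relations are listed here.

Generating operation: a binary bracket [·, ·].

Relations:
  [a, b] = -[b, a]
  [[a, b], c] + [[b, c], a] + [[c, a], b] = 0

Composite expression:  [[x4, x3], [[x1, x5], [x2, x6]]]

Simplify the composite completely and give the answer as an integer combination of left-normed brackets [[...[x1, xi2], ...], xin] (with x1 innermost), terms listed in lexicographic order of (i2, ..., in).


In the tensor algebra, words opening x1 carry the x1-anchored form.
Composite bracket: [[x4, x3], [[x1, x5], [x2, x6]]]
Under [a, b] = ab - ba we get 32 signed associative words (2^5 = 32).
Only words starting with x1 matter:
  x1x5x2x6x3x4 appears with sign +1, giving the term +[[[[[x1, x5], x2], x6], x3], x4]
  x1x5x2x6x4x3 appears with sign -1, giving the term -[[[[[x1, x5], x2], x6], x4], x3]
  x1x5x6x2x3x4 appears with sign -1, giving the term -[[[[[x1, x5], x6], x2], x3], x4]
  x1x5x6x2x4x3 appears with sign +1, giving the term +[[[[[x1, x5], x6], x2], x4], x3]

[[[[[x1, x5], x2], x6], x3], x4] - [[[[[x1, x5], x2], x6], x4], x3] - [[[[[x1, x5], x6], x2], x3], x4] + [[[[[x1, x5], x6], x2], x4], x3]


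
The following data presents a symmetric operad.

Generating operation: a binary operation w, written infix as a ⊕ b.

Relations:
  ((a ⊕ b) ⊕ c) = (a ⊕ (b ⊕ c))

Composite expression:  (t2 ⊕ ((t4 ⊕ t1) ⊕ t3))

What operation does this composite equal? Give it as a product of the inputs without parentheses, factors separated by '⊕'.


Key point: w is associative — brackets drop, the t-order remains.
(t4 ⊕ t1) flattens to t4 ⊕ t1
((t4 ⊕ t1) ⊕ t3) flattens to t4 ⊕ t1 ⊕ t3
(t2 ⊕ ((t4 ⊕ t1) ⊕ t3)) flattens to t2 ⊕ t4 ⊕ t1 ⊕ t3

t2 ⊕ t4 ⊕ t1 ⊕ t3


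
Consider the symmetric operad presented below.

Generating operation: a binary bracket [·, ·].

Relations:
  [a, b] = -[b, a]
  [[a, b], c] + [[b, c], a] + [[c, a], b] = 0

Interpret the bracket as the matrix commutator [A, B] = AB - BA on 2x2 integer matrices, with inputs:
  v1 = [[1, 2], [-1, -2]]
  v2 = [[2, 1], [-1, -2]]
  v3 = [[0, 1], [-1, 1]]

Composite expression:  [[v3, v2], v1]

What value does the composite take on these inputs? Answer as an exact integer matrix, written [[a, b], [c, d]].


[[15, 15], [-15, -15]]

[v3, v2] = [[0, -5], [-5, 0]]
[[v3, v2], v1] = [[15, 15], [-15, -15]]


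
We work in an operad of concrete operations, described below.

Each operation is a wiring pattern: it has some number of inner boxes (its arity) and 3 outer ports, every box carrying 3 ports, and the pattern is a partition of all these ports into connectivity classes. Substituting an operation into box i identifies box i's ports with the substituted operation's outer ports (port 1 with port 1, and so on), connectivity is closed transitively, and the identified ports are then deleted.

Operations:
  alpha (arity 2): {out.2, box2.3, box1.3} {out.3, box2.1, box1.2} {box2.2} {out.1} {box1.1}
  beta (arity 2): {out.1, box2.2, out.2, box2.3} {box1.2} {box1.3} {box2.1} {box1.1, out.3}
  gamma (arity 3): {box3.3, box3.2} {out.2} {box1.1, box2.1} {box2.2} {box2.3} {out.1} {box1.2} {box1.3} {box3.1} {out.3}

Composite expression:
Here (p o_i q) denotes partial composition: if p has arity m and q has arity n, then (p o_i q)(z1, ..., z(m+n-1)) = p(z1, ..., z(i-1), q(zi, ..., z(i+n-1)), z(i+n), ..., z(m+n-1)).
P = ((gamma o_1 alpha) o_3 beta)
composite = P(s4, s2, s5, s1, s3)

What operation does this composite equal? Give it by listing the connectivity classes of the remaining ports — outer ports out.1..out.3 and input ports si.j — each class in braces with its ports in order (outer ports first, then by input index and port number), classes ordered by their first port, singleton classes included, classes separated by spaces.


Treat the ports identified at gamma as solder joints: merge, then drop.
through alpha, on inputs (s4, s2): {out.1} {out.2, s2.3, s4.3} {out.3, s2.1, s4.2} {s2.2} {s4.1} (out.j = stage outer ports)
through beta, on inputs (s5, s1): {out.1, out.2, s1.2, s1.3} {out.3, s5.1} {s1.1} {s5.2} {s5.3} (out.j = stage outer ports)
through gamma, on inputs (s4, s2, s5, s1, s3): {out.1} {out.2} {out.3} {s1.1} {s1.2, s1.3} {s2.1, s4.2} {s2.2} {s2.3, s4.3} {s3.1} {s3.2, s3.3} {s4.1} {s5.1} {s5.2} {s5.3} (out.j = stage outer ports)

{out.1} {out.2} {out.3} {s1.1} {s1.2, s1.3} {s2.1, s4.2} {s2.2} {s2.3, s4.3} {s3.1} {s3.2, s3.3} {s4.1} {s5.1} {s5.2} {s5.3}


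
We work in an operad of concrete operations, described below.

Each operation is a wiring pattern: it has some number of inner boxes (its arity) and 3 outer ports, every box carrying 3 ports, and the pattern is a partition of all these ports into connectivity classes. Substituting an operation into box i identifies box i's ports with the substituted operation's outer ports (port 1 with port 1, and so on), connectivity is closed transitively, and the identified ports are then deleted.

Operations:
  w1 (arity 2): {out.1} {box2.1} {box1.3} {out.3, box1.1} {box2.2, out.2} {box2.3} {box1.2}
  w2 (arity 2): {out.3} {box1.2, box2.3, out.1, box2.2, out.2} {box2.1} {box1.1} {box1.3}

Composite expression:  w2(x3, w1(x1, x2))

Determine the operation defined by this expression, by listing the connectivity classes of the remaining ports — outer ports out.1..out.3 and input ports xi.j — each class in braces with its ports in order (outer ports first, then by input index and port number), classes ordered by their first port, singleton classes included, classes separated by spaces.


Two ports join when wires chain via w2-identified ports.
stage w1: inputs (x1, x2), connectivity {out.1} {out.2, x2.2} {out.3, x1.1} {x1.2} {x1.3} {x2.1} {x2.3}, out.j its boundary
stage w2: inputs (x3, x1, x2), connectivity {out.1, out.2, x1.1, x2.2, x3.2} {out.3} {x1.2} {x1.3} {x2.1} {x2.3} {x3.1} {x3.3}, out.j its boundary

{out.1, out.2, x1.1, x2.2, x3.2} {out.3} {x1.2} {x1.3} {x2.1} {x2.3} {x3.1} {x3.3}


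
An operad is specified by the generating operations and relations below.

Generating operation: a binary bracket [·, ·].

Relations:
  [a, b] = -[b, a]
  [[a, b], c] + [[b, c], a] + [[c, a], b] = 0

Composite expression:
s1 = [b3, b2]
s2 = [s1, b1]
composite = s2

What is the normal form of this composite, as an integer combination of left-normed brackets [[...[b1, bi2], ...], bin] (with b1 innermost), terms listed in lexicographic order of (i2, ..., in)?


[[b1, b2], b3] - [[b1, b3], b2]

Expand each bracket as ab - ba; the b1-initial words give the coefficients.
Composite bracket: [[b3, b2], b1]
Under [a, b] = ab - ba we get 4 signed associative words (2^2 = 4).
Only words starting with b1 matter:
  b1b2b3 (sign +1) contributes +[[b1, b2], b3]
  b1b3b2 (sign -1) contributes -[[b1, b3], b2]


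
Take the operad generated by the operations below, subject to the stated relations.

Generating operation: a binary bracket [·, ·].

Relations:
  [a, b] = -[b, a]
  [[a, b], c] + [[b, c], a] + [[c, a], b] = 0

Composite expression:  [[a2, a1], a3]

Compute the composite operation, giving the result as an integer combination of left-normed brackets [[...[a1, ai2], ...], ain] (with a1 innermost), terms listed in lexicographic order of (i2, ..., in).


-[[a1, a2], a3]


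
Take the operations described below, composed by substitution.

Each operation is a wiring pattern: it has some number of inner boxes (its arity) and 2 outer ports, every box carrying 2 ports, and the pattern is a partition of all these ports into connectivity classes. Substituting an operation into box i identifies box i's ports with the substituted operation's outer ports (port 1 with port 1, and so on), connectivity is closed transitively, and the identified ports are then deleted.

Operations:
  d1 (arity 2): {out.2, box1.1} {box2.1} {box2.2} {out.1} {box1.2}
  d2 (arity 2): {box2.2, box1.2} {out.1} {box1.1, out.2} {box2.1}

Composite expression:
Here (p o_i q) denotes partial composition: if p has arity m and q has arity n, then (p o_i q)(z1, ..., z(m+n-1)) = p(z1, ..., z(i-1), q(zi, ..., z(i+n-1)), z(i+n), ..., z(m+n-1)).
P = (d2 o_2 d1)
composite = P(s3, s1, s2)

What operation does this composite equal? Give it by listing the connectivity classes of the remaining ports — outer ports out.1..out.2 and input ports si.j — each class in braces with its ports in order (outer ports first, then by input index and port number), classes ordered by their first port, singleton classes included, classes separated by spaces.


{out.1} {out.2, s3.1} {s1.1, s3.2} {s1.2} {s2.1} {s2.2}

Substituting into d2 glues patterns; closure does the rest.
d1 over (s1, s2) gives {out.1} {out.2, s1.1} {s1.2} {s2.1} {s2.2}, out.j being that stage's outer ports
d2 over (s3, s1, s2) gives {out.1} {out.2, s3.1} {s1.1, s3.2} {s1.2} {s2.1} {s2.2}, out.j being that stage's outer ports
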